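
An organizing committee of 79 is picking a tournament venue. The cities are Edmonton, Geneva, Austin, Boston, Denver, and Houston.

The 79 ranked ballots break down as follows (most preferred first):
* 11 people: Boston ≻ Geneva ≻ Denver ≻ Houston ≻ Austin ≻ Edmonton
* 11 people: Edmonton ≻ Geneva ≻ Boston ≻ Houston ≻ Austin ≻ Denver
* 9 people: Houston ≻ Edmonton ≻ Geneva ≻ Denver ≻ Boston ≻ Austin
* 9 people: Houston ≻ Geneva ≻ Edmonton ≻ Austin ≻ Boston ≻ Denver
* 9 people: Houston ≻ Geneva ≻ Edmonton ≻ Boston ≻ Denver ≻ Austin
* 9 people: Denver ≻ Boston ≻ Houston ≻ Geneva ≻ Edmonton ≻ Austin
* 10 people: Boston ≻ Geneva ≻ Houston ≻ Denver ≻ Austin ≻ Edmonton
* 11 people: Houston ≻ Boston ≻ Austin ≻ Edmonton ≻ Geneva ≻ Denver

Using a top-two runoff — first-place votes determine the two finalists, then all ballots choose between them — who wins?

Round 1 first-place votes: Edmonton 11, Geneva 0, Austin 0, Boston 21, Denver 9, Houston 38. Houston and Boston advance.
Runoff: Houston is ranked above Boston on 38 ballots, Boston above Houston on 41.

Boston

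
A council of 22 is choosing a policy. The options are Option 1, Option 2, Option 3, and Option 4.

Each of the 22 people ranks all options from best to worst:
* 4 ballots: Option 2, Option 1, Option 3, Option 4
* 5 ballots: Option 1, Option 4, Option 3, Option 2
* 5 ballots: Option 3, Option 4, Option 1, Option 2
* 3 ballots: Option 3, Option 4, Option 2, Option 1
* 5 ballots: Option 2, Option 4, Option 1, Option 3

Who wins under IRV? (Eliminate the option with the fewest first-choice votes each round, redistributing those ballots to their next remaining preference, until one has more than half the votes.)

Round 1: Option 1 5, Option 2 9, Option 3 8, Option 4 0. Option 4 eliminated.
Round 2: Option 1 5, Option 2 9, Option 3 8. Option 1 eliminated.
Round 3: Option 2 9, Option 3 13. Option 3 has a majority (≥12).

Option 3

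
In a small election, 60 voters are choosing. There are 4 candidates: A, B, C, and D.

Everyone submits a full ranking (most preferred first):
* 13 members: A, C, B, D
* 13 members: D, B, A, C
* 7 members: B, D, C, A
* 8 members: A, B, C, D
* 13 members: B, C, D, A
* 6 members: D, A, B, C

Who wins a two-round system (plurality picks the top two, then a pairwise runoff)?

Round 1 first-place votes: A 21, B 20, C 0, D 19. A and B advance.
Runoff: A is ranked above B on 27 ballots, B above A on 33.

B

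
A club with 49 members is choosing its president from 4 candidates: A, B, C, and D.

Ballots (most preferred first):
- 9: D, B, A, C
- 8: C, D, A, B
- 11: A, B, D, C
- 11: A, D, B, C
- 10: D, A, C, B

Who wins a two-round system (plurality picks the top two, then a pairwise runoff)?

Round 1 first-place votes: A 22, B 0, C 8, D 19. A and D advance.
Runoff: A is ranked above D on 22 ballots, D above A on 27.

D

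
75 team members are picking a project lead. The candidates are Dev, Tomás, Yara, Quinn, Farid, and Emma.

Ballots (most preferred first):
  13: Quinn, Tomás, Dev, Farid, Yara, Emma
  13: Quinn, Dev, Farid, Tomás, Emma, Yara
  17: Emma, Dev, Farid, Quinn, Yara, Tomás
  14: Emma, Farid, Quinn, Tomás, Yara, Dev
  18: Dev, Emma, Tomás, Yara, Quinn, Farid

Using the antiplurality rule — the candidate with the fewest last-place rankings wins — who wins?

Last-place votes: Dev 14, Tomás 17, Yara 13, Quinn 0, Farid 18, Emma 13.

Quinn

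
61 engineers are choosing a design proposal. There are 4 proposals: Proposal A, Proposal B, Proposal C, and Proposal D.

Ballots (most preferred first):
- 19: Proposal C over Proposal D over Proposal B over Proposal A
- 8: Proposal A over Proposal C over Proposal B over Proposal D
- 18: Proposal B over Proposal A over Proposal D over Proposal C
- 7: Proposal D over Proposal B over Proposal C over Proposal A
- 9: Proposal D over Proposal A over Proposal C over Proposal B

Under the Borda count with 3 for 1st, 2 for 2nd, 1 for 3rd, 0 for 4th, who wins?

Proposal D

Proposal A: 19×0 + 8×3 + 18×2 + 7×0 + 9×2 = 78
Proposal B: 19×1 + 8×1 + 18×3 + 7×2 + 9×0 = 95
Proposal C: 19×3 + 8×2 + 18×0 + 7×1 + 9×1 = 89
Proposal D: 19×2 + 8×0 + 18×1 + 7×3 + 9×3 = 104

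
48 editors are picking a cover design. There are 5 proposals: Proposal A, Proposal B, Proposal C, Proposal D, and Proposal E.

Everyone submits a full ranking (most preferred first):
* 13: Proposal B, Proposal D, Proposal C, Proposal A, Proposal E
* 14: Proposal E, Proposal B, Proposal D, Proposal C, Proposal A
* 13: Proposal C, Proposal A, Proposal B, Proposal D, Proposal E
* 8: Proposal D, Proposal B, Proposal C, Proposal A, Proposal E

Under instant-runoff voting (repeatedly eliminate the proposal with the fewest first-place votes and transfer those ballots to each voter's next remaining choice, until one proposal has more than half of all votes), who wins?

Round 1: Proposal A 0, Proposal B 13, Proposal C 13, Proposal D 8, Proposal E 14. Proposal A eliminated.
Round 2: Proposal B 13, Proposal C 13, Proposal D 8, Proposal E 14. Proposal D eliminated.
Round 3: Proposal B 21, Proposal C 13, Proposal E 14. Proposal C eliminated.
Round 4: Proposal B 34, Proposal E 14. Proposal B has a majority (≥25).

Proposal B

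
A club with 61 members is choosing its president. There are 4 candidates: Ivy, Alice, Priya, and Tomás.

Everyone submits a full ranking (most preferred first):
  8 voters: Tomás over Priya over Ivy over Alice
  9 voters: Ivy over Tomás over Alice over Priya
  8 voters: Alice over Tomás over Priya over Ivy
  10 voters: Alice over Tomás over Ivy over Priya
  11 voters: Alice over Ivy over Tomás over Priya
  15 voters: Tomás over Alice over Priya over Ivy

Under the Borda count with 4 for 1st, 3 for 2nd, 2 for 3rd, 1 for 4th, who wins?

Ivy: 8×2 + 9×4 + 8×1 + 10×2 + 11×3 + 15×1 = 128
Alice: 8×1 + 9×2 + 8×4 + 10×4 + 11×4 + 15×3 = 187
Priya: 8×3 + 9×1 + 8×2 + 10×1 + 11×1 + 15×2 = 100
Tomás: 8×4 + 9×3 + 8×3 + 10×3 + 11×2 + 15×4 = 195

Tomás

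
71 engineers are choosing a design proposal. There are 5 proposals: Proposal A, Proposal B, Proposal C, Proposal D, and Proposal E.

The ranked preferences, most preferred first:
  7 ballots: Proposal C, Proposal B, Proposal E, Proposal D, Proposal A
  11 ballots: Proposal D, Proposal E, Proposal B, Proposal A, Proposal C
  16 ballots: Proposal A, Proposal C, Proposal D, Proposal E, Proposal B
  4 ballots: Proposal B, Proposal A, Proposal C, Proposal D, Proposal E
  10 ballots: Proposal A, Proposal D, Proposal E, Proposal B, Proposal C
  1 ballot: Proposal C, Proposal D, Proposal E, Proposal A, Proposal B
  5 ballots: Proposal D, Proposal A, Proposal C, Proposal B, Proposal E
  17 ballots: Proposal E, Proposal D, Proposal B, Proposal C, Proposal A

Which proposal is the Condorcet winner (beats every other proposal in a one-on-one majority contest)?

Proposal D

Proposal D vs Proposal A: 41–30
Proposal D vs Proposal B: 60–11
Proposal D vs Proposal C: 43–28
Proposal D vs Proposal E: 47–24
Proposal D beats every other proposal.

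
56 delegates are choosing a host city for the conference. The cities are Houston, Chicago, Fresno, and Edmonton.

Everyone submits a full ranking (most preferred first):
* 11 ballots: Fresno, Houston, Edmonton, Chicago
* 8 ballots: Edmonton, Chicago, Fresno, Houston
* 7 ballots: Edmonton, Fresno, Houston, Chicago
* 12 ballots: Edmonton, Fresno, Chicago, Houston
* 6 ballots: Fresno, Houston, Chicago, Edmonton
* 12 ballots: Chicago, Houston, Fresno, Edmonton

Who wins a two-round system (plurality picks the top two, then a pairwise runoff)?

Fresno

Round 1 first-place votes: Houston 0, Chicago 12, Fresno 17, Edmonton 27. Edmonton and Fresno advance.
Runoff: Edmonton is ranked above Fresno on 27 ballots, Fresno above Edmonton on 29.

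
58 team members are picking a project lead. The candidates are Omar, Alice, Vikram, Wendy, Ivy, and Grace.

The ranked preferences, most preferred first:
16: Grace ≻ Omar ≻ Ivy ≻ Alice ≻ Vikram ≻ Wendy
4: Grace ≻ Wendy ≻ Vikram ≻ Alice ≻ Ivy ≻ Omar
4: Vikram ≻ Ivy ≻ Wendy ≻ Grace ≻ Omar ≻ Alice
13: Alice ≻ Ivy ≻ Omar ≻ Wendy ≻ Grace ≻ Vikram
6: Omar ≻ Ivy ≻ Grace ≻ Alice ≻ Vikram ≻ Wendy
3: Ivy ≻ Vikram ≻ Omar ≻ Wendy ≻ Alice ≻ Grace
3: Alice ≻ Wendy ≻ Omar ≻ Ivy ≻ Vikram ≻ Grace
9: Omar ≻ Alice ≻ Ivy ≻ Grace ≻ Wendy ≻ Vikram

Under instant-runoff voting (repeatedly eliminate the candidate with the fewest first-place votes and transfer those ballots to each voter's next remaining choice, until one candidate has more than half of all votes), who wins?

Omar

Round 1: Omar 15, Alice 16, Vikram 4, Wendy 0, Ivy 3, Grace 20. Wendy eliminated.
Round 2: Omar 15, Alice 16, Vikram 4, Ivy 3, Grace 20. Ivy eliminated.
Round 3: Omar 15, Alice 16, Vikram 7, Grace 20. Vikram eliminated.
Round 4: Omar 18, Alice 16, Grace 24. Alice eliminated.
Round 5: Omar 34, Grace 24. Omar has a majority (≥30).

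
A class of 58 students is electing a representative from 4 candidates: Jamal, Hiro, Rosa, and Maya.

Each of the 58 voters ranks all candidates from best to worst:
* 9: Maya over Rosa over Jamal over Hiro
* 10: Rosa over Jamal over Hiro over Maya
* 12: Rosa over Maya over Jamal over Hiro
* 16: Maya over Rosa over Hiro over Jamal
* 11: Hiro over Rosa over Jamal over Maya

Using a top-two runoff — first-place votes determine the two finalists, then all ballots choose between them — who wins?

Round 1 first-place votes: Jamal 0, Hiro 11, Rosa 22, Maya 25. Maya and Rosa advance.
Runoff: Maya is ranked above Rosa on 25 ballots, Rosa above Maya on 33.

Rosa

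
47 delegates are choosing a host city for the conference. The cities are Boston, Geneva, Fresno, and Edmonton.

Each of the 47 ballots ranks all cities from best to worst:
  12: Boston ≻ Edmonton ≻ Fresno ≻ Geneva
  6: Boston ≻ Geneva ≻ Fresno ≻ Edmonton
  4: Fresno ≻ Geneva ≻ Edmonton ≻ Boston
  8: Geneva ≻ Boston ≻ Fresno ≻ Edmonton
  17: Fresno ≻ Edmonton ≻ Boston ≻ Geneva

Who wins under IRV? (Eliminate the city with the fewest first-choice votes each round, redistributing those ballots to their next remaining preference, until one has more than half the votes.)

Round 1: Boston 18, Geneva 8, Fresno 21, Edmonton 0. Edmonton eliminated.
Round 2: Boston 18, Geneva 8, Fresno 21. Geneva eliminated.
Round 3: Boston 26, Fresno 21. Boston has a majority (≥24).

Boston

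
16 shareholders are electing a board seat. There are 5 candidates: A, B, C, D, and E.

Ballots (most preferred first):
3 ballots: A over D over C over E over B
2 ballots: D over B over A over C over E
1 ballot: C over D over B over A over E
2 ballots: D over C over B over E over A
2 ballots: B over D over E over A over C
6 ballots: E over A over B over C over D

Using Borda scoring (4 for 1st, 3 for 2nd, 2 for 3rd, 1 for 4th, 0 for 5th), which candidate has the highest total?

A: 3×4 + 2×2 + 1×1 + 2×0 + 2×1 + 6×3 = 37
B: 3×0 + 2×3 + 1×2 + 2×2 + 2×4 + 6×2 = 32
C: 3×2 + 2×1 + 1×4 + 2×3 + 2×0 + 6×1 = 24
D: 3×3 + 2×4 + 1×3 + 2×4 + 2×3 + 6×0 = 34
E: 3×1 + 2×0 + 1×0 + 2×1 + 2×2 + 6×4 = 33

A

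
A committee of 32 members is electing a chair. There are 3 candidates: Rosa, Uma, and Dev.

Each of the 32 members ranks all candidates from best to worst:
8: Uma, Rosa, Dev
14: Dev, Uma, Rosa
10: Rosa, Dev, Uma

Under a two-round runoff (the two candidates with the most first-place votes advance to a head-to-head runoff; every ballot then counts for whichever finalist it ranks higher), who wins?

Rosa

Round 1 first-place votes: Rosa 10, Uma 8, Dev 14. Dev and Rosa advance.
Runoff: Dev is ranked above Rosa on 14 ballots, Rosa above Dev on 18.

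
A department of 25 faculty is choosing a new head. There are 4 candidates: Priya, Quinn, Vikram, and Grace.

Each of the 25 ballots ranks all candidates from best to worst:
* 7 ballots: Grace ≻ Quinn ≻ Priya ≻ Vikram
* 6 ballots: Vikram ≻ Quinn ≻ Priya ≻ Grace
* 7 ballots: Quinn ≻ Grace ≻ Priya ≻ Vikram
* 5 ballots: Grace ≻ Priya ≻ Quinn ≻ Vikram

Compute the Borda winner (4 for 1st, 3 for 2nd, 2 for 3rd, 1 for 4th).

Quinn

Priya: 7×2 + 6×2 + 7×2 + 5×3 = 55
Quinn: 7×3 + 6×3 + 7×4 + 5×2 = 77
Vikram: 7×1 + 6×4 + 7×1 + 5×1 = 43
Grace: 7×4 + 6×1 + 7×3 + 5×4 = 75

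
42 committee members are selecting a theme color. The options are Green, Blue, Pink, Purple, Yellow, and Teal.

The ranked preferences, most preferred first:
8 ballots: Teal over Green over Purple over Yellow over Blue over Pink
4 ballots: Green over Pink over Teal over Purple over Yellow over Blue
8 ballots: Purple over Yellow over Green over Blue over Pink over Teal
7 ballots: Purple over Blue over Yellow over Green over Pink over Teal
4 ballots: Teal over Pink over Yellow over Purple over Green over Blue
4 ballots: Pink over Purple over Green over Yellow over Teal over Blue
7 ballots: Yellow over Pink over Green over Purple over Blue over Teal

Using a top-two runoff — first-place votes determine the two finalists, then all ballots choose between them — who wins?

Round 1 first-place votes: Green 4, Blue 0, Pink 4, Purple 15, Yellow 7, Teal 12. Purple and Teal advance.
Runoff: Purple is ranked above Teal on 26 ballots, Teal above Purple on 16.

Purple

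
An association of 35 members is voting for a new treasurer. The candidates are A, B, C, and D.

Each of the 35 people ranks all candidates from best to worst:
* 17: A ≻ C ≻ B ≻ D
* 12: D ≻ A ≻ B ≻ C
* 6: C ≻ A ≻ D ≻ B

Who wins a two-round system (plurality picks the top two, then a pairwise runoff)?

A

Round 1 first-place votes: A 17, B 0, C 6, D 12. A and D advance.
Runoff: A is ranked above D on 23 ballots, D above A on 12.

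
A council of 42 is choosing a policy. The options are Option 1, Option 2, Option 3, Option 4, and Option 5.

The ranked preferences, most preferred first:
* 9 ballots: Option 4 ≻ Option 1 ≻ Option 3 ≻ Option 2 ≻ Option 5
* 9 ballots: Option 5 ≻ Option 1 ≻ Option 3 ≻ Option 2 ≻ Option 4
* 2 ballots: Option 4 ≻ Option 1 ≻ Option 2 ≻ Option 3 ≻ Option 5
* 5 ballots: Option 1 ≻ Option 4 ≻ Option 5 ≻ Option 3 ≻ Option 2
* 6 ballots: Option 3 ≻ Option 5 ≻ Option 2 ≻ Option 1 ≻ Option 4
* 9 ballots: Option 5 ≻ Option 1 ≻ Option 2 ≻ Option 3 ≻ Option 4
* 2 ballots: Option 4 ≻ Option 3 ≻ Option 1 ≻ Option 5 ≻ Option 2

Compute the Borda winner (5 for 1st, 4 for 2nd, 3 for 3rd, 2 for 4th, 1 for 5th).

Option 1: 9×4 + 9×4 + 2×4 + 5×5 + 6×2 + 9×4 + 2×3 = 159
Option 2: 9×2 + 9×2 + 2×3 + 5×1 + 6×3 + 9×3 + 2×1 = 94
Option 3: 9×3 + 9×3 + 2×2 + 5×2 + 6×5 + 9×2 + 2×4 = 124
Option 4: 9×5 + 9×1 + 2×5 + 5×4 + 6×1 + 9×1 + 2×5 = 109
Option 5: 9×1 + 9×5 + 2×1 + 5×3 + 6×4 + 9×5 + 2×2 = 144

Option 1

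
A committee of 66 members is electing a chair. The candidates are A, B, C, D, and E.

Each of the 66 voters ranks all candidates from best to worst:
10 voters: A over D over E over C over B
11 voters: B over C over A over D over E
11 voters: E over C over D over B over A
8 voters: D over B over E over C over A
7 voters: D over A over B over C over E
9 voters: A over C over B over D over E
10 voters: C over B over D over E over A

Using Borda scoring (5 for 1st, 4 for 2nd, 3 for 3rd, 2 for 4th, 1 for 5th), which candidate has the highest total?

C

A: 10×5 + 11×3 + 11×1 + 8×1 + 7×4 + 9×5 + 10×1 = 185
B: 10×1 + 11×5 + 11×2 + 8×4 + 7×3 + 9×3 + 10×4 = 207
C: 10×2 + 11×4 + 11×4 + 8×2 + 7×2 + 9×4 + 10×5 = 224
D: 10×4 + 11×2 + 11×3 + 8×5 + 7×5 + 9×2 + 10×3 = 218
E: 10×3 + 11×1 + 11×5 + 8×3 + 7×1 + 9×1 + 10×2 = 156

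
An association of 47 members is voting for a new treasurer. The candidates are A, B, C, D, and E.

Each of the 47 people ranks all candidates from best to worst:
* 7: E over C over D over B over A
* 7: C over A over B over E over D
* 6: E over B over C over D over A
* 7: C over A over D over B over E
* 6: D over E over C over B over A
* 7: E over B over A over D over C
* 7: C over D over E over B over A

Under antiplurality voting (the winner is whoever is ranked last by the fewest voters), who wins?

Last-place votes: A 26, B 0, C 7, D 7, E 7.

B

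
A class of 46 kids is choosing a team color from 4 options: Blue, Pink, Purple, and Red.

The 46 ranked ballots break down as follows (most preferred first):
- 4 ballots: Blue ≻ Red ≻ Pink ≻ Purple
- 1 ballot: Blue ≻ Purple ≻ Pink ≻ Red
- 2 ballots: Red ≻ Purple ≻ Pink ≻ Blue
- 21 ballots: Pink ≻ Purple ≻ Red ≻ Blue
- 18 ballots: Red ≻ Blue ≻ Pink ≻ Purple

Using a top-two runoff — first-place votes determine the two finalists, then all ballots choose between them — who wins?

Round 1 first-place votes: Blue 5, Pink 21, Purple 0, Red 20. Pink and Red advance.
Runoff: Pink is ranked above Red on 22 ballots, Red above Pink on 24.

Red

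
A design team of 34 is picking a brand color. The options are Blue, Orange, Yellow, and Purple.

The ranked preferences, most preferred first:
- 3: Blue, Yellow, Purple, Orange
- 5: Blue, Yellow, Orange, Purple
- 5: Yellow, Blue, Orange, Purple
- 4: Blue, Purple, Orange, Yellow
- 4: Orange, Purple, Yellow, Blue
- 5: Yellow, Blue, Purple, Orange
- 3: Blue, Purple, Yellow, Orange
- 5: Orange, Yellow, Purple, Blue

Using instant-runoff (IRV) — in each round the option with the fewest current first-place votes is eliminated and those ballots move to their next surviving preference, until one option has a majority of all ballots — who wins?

Round 1: Blue 15, Orange 9, Yellow 10, Purple 0. Purple eliminated.
Round 2: Blue 15, Orange 9, Yellow 10. Orange eliminated.
Round 3: Blue 15, Yellow 19. Yellow has a majority (≥18).

Yellow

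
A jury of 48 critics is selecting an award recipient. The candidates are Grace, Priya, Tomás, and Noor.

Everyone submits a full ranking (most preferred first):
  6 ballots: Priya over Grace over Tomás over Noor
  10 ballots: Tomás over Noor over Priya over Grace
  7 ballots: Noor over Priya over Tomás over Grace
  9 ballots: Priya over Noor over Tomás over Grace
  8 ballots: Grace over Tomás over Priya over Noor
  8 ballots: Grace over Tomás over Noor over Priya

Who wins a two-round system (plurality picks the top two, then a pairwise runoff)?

Round 1 first-place votes: Grace 16, Priya 15, Tomás 10, Noor 7. Grace and Priya advance.
Runoff: Grace is ranked above Priya on 16 ballots, Priya above Grace on 32.

Priya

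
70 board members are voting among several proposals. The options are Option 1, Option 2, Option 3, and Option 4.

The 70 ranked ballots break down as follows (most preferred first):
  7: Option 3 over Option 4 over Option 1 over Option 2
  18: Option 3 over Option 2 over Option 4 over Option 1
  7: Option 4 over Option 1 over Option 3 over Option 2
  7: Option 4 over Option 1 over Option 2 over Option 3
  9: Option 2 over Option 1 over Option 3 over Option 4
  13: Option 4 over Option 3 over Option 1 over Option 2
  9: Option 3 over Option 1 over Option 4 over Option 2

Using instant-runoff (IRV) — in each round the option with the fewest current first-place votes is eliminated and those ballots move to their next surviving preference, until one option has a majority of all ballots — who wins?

Option 3

Round 1: Option 1 0, Option 2 9, Option 3 34, Option 4 27. Option 1 eliminated.
Round 2: Option 2 9, Option 3 34, Option 4 27. Option 2 eliminated.
Round 3: Option 3 43, Option 4 27. Option 3 has a majority (≥36).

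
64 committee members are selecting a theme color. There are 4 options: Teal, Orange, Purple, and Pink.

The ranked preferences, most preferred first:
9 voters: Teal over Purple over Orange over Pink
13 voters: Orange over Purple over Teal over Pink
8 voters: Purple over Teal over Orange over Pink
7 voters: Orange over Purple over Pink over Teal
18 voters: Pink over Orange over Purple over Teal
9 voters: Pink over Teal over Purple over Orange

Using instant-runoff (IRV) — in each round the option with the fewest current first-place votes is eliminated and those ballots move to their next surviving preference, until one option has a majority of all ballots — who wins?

Round 1: Teal 9, Orange 20, Purple 8, Pink 27. Purple eliminated.
Round 2: Teal 17, Orange 20, Pink 27. Teal eliminated.
Round 3: Orange 37, Pink 27. Orange has a majority (≥33).

Orange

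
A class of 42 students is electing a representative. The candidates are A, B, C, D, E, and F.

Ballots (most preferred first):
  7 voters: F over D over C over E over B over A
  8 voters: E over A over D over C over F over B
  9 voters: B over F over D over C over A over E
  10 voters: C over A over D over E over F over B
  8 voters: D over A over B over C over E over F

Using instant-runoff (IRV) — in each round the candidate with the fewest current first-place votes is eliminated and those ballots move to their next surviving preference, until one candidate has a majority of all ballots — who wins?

D

Round 1: A 0, B 9, C 10, D 8, E 8, F 7. A eliminated.
Round 2: B 9, C 10, D 8, E 8, F 7. F eliminated.
Round 3: B 9, C 10, D 15, E 8. E eliminated.
Round 4: B 9, C 10, D 23. D has a majority (≥22).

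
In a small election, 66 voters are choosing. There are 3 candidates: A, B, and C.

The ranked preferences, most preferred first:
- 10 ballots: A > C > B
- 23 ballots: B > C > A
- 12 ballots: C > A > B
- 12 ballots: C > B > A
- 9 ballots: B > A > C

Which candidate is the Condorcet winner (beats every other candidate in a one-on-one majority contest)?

C vs A: 47–19
C vs B: 34–32
C beats every other candidate.

C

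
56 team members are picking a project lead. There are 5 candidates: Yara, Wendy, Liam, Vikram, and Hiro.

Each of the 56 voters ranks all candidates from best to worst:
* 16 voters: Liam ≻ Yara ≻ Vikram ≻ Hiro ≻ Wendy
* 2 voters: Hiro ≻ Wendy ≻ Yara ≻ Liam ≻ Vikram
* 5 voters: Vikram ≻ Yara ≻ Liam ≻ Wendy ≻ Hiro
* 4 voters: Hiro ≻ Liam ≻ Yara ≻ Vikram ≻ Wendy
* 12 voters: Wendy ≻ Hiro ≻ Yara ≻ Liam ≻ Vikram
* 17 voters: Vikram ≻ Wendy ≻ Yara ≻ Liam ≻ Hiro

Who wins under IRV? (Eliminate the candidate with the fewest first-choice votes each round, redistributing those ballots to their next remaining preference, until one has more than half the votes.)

Round 1: Yara 0, Wendy 12, Liam 16, Vikram 22, Hiro 6. Yara eliminated.
Round 2: Wendy 12, Liam 16, Vikram 22, Hiro 6. Hiro eliminated.
Round 3: Wendy 14, Liam 20, Vikram 22. Wendy eliminated.
Round 4: Liam 34, Vikram 22. Liam has a majority (≥29).

Liam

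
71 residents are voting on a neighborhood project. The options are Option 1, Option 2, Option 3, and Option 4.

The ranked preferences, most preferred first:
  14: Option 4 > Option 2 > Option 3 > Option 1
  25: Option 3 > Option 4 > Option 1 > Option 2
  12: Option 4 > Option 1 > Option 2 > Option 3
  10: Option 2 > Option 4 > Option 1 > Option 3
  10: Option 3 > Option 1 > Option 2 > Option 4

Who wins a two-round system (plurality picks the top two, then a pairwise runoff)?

Round 1 first-place votes: Option 1 0, Option 2 10, Option 3 35, Option 4 26. Option 3 and Option 4 advance.
Runoff: Option 3 is ranked above Option 4 on 35 ballots, Option 4 above Option 3 on 36.

Option 4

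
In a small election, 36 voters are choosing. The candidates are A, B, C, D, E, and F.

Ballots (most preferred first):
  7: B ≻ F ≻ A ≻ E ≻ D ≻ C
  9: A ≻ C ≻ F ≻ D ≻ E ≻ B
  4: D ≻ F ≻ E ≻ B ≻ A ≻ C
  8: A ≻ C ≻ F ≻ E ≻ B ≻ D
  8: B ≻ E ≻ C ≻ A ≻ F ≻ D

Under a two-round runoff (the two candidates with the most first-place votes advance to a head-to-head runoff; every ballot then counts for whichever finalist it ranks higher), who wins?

Round 1 first-place votes: A 17, B 15, C 0, D 4, E 0, F 0. A and B advance.
Runoff: A is ranked above B on 17 ballots, B above A on 19.

B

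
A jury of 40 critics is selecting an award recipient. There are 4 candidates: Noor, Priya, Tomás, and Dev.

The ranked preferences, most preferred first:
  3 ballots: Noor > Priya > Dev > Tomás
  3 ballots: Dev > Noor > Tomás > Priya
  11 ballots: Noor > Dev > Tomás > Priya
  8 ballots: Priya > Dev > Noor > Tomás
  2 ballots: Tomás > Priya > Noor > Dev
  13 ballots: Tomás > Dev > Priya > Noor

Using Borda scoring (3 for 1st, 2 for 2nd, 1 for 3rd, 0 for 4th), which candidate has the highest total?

Dev

Noor: 3×3 + 3×2 + 11×3 + 8×1 + 2×1 + 13×0 = 58
Priya: 3×2 + 3×0 + 11×0 + 8×3 + 2×2 + 13×1 = 47
Tomás: 3×0 + 3×1 + 11×1 + 8×0 + 2×3 + 13×3 = 59
Dev: 3×1 + 3×3 + 11×2 + 8×2 + 2×0 + 13×2 = 76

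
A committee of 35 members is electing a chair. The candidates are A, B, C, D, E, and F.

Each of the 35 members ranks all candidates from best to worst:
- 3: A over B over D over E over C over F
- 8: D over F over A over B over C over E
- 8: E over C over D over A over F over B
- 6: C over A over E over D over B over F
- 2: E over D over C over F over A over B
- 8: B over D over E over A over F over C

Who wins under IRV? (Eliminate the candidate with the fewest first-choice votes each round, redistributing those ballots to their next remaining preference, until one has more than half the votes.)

Round 1: A 3, B 8, C 6, D 8, E 10, F 0. F eliminated.
Round 2: A 3, B 8, C 6, D 8, E 10. A eliminated.
Round 3: B 11, C 6, D 8, E 10. C eliminated.
Round 4: B 11, D 8, E 16. D eliminated.
Round 5: B 19, E 16. B has a majority (≥18).

B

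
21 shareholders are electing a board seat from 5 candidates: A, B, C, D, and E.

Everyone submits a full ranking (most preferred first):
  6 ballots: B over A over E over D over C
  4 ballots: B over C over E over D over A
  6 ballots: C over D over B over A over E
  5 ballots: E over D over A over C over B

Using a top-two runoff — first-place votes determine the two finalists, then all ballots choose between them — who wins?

C

Round 1 first-place votes: A 0, B 10, C 6, D 0, E 5. B and C advance.
Runoff: B is ranked above C on 10 ballots, C above B on 11.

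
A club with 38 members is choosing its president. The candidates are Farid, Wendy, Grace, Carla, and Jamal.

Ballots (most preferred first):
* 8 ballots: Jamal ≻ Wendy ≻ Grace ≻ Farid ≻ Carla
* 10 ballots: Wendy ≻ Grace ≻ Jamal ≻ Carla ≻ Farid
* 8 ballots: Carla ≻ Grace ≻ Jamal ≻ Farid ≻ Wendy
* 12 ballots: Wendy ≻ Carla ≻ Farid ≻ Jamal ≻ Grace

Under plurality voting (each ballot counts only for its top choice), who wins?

First-place votes: Farid 0, Wendy 22, Grace 0, Carla 8, Jamal 8.

Wendy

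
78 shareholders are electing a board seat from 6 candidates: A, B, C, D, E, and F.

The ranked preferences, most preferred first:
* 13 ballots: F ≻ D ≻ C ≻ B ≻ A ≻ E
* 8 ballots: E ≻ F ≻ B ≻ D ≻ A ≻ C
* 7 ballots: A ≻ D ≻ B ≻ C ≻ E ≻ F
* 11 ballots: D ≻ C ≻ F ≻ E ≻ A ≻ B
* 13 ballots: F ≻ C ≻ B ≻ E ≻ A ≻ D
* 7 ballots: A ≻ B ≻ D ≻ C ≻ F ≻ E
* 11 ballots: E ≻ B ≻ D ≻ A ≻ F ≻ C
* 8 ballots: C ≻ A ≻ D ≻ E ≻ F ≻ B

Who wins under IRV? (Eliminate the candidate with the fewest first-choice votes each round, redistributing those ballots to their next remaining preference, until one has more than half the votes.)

F

Round 1: A 14, B 0, C 8, D 11, E 19, F 26. B eliminated.
Round 2: A 14, C 8, D 11, E 19, F 26. C eliminated.
Round 3: A 22, D 11, E 19, F 26. D eliminated.
Round 4: A 22, E 19, F 37. E eliminated.
Round 5: A 33, F 45. F has a majority (≥40).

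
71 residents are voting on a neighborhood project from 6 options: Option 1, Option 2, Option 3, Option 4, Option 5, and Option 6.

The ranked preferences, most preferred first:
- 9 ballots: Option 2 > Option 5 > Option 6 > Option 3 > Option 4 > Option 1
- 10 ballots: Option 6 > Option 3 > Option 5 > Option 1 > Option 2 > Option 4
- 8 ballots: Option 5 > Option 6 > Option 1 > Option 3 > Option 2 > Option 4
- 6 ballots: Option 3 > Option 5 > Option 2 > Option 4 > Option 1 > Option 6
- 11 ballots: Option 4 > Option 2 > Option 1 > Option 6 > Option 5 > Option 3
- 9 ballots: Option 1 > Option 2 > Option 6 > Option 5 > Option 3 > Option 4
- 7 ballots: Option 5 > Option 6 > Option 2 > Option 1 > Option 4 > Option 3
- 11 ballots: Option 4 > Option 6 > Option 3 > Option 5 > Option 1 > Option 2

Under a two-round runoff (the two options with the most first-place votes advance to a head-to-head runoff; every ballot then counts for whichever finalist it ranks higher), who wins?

Round 1 first-place votes: Option 1 9, Option 2 9, Option 3 6, Option 4 22, Option 5 15, Option 6 10. Option 4 and Option 5 advance.
Runoff: Option 4 is ranked above Option 5 on 22 ballots, Option 5 above Option 4 on 49.

Option 5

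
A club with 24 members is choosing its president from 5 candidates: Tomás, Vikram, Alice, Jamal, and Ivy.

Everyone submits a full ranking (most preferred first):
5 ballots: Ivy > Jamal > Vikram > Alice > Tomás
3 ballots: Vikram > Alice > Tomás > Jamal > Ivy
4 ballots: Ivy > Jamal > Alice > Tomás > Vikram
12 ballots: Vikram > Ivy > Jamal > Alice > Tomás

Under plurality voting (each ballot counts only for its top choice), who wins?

Vikram

First-place votes: Tomás 0, Vikram 15, Alice 0, Jamal 0, Ivy 9.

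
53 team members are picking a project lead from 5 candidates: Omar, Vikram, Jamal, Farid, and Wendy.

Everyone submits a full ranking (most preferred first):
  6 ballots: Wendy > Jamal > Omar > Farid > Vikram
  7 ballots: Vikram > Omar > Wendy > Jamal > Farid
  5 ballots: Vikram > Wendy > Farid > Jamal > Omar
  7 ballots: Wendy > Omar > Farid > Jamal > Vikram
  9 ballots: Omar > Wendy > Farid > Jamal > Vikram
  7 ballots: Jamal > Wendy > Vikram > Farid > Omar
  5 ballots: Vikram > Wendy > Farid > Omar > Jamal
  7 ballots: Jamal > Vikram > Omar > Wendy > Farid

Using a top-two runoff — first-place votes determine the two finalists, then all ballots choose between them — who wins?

Jamal

Round 1 first-place votes: Omar 9, Vikram 17, Jamal 14, Farid 0, Wendy 13. Vikram and Jamal advance.
Runoff: Vikram is ranked above Jamal on 17 ballots, Jamal above Vikram on 36.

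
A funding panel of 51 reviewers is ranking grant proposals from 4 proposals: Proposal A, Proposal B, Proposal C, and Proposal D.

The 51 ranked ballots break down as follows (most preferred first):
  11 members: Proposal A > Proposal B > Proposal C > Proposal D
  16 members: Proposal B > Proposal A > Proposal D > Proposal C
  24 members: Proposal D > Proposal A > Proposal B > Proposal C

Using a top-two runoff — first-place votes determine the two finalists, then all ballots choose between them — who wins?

Proposal B

Round 1 first-place votes: Proposal A 11, Proposal B 16, Proposal C 0, Proposal D 24. Proposal D and Proposal B advance.
Runoff: Proposal D is ranked above Proposal B on 24 ballots, Proposal B above Proposal D on 27.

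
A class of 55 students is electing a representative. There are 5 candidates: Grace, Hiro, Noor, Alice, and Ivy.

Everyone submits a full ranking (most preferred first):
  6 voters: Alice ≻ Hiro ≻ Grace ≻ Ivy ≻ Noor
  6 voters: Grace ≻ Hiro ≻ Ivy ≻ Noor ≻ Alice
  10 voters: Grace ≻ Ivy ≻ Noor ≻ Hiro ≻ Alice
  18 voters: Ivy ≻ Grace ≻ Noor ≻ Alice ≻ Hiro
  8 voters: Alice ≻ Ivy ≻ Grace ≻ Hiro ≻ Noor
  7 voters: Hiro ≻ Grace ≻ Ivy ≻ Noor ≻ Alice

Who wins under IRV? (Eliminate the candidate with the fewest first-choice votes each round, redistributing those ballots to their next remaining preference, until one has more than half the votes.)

Round 1: Grace 16, Hiro 7, Noor 0, Alice 14, Ivy 18. Noor eliminated.
Round 2: Grace 16, Hiro 7, Alice 14, Ivy 18. Hiro eliminated.
Round 3: Grace 23, Alice 14, Ivy 18. Alice eliminated.
Round 4: Grace 29, Ivy 26. Grace has a majority (≥28).

Grace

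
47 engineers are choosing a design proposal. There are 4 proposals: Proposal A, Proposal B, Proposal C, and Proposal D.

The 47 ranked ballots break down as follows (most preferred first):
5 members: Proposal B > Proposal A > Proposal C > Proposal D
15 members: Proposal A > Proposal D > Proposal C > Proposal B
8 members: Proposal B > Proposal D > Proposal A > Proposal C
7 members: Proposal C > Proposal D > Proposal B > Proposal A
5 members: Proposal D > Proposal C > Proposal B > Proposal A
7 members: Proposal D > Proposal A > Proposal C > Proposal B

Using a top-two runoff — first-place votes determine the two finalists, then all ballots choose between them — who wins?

Round 1 first-place votes: Proposal A 15, Proposal B 13, Proposal C 7, Proposal D 12. Proposal A and Proposal B advance.
Runoff: Proposal A is ranked above Proposal B on 22 ballots, Proposal B above Proposal A on 25.

Proposal B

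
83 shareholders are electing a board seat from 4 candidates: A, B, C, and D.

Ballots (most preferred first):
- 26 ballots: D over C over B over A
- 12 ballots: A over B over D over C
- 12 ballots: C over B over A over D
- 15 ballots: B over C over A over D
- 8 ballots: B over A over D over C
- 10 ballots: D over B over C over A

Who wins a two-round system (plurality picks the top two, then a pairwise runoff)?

B

Round 1 first-place votes: A 12, B 23, C 12, D 36. D and B advance.
Runoff: D is ranked above B on 36 ballots, B above D on 47.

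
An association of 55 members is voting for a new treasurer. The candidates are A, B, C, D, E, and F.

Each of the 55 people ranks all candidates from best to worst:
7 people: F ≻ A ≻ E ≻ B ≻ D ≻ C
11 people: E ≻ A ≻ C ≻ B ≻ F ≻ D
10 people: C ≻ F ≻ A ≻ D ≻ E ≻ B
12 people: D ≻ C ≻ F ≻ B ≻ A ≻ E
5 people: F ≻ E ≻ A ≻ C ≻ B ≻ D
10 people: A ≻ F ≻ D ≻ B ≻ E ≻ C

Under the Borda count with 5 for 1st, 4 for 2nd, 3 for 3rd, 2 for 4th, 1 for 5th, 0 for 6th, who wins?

A: 7×4 + 11×4 + 10×3 + 12×1 + 5×3 + 10×5 = 179
B: 7×2 + 11×2 + 10×0 + 12×2 + 5×1 + 10×2 = 85
C: 7×0 + 11×3 + 10×5 + 12×4 + 5×2 + 10×0 = 141
D: 7×1 + 11×0 + 10×2 + 12×5 + 5×0 + 10×3 = 117
E: 7×3 + 11×5 + 10×1 + 12×0 + 5×4 + 10×1 = 116
F: 7×5 + 11×1 + 10×4 + 12×3 + 5×5 + 10×4 = 187

F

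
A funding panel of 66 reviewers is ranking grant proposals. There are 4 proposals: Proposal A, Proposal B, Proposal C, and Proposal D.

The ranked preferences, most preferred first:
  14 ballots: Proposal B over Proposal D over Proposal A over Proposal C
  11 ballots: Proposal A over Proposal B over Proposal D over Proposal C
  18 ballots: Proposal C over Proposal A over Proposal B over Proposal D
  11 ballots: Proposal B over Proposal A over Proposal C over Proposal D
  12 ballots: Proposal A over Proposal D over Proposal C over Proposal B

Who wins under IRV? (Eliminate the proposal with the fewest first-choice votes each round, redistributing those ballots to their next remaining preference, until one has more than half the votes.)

Round 1: Proposal A 23, Proposal B 25, Proposal C 18, Proposal D 0. Proposal D eliminated.
Round 2: Proposal A 23, Proposal B 25, Proposal C 18. Proposal C eliminated.
Round 3: Proposal A 41, Proposal B 25. Proposal A has a majority (≥34).

Proposal A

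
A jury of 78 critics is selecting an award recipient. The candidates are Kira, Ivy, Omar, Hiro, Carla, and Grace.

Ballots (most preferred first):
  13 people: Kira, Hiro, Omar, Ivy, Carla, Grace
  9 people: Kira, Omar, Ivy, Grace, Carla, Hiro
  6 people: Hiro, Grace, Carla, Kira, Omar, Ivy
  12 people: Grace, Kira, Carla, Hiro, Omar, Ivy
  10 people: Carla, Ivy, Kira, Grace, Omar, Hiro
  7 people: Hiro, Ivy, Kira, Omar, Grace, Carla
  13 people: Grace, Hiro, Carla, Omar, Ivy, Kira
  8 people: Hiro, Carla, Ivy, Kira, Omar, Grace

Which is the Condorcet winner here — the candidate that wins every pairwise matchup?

Kira

Kira vs Ivy: 40–38
Kira vs Omar: 65–13
Kira vs Hiro: 44–34
Kira vs Carla: 41–37
Kira vs Grace: 47–31
Kira beats every other candidate.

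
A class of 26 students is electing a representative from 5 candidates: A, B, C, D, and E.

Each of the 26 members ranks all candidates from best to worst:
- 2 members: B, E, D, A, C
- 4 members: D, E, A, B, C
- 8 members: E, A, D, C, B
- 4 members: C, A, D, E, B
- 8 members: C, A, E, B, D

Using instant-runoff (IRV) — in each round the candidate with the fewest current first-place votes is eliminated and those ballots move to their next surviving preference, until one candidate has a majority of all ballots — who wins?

E

Round 1: A 0, B 2, C 12, D 4, E 8. A eliminated.
Round 2: B 2, C 12, D 4, E 8. B eliminated.
Round 3: C 12, D 4, E 10. D eliminated.
Round 4: C 12, E 14. E has a majority (≥14).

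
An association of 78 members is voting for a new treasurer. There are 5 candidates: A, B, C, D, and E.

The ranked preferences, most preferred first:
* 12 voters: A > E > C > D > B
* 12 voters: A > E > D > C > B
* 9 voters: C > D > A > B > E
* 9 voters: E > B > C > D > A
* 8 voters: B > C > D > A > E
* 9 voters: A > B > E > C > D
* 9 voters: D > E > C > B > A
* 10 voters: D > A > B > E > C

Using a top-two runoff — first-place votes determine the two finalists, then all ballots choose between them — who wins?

D

Round 1 first-place votes: A 33, B 8, C 9, D 19, E 9. A and D advance.
Runoff: A is ranked above D on 33 ballots, D above A on 45.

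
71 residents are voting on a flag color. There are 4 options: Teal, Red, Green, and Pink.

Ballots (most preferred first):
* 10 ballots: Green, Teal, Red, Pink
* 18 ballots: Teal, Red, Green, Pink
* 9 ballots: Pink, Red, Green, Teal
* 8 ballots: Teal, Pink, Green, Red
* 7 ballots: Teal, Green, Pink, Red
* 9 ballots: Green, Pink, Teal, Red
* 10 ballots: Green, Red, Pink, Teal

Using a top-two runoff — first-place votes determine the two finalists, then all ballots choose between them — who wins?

Round 1 first-place votes: Teal 33, Red 0, Green 29, Pink 9. Teal and Green advance.
Runoff: Teal is ranked above Green on 33 ballots, Green above Teal on 38.

Green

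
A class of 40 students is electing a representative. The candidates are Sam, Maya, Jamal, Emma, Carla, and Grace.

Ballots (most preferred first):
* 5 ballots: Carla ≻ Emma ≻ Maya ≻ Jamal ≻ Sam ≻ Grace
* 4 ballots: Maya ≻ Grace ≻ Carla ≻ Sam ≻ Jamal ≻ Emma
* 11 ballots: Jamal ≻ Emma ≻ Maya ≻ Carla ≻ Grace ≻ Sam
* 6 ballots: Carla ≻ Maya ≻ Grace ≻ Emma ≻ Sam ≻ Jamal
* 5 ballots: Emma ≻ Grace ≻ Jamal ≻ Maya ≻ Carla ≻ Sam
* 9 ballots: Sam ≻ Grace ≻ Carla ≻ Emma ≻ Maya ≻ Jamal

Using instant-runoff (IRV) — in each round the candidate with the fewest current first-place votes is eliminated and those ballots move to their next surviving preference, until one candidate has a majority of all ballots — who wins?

Round 1: Sam 9, Maya 4, Jamal 11, Emma 5, Carla 11, Grace 0. Grace eliminated.
Round 2: Sam 9, Maya 4, Jamal 11, Emma 5, Carla 11. Maya eliminated.
Round 3: Sam 9, Jamal 11, Emma 5, Carla 15. Emma eliminated.
Round 4: Sam 9, Jamal 16, Carla 15. Sam eliminated.
Round 5: Jamal 16, Carla 24. Carla has a majority (≥21).

Carla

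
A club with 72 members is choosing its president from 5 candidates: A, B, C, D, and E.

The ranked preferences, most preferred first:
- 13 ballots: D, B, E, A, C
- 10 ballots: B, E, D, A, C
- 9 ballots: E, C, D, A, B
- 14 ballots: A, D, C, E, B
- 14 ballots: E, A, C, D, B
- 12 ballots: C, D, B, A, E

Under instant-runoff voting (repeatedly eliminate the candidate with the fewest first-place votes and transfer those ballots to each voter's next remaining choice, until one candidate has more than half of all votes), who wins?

D

Round 1: A 14, B 10, C 12, D 13, E 23. B eliminated.
Round 2: A 14, C 12, D 13, E 33. C eliminated.
Round 3: A 14, D 25, E 33. A eliminated.
Round 4: D 39, E 33. D has a majority (≥37).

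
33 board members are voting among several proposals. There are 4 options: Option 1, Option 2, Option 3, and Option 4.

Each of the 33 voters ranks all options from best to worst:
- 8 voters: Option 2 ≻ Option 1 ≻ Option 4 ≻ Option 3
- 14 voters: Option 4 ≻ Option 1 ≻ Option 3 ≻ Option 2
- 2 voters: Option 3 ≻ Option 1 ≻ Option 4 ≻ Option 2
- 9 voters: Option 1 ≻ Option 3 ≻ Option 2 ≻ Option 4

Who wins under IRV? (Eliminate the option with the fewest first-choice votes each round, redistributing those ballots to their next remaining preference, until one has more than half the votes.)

Option 1

Round 1: Option 1 9, Option 2 8, Option 3 2, Option 4 14. Option 3 eliminated.
Round 2: Option 1 11, Option 2 8, Option 4 14. Option 2 eliminated.
Round 3: Option 1 19, Option 4 14. Option 1 has a majority (≥17).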